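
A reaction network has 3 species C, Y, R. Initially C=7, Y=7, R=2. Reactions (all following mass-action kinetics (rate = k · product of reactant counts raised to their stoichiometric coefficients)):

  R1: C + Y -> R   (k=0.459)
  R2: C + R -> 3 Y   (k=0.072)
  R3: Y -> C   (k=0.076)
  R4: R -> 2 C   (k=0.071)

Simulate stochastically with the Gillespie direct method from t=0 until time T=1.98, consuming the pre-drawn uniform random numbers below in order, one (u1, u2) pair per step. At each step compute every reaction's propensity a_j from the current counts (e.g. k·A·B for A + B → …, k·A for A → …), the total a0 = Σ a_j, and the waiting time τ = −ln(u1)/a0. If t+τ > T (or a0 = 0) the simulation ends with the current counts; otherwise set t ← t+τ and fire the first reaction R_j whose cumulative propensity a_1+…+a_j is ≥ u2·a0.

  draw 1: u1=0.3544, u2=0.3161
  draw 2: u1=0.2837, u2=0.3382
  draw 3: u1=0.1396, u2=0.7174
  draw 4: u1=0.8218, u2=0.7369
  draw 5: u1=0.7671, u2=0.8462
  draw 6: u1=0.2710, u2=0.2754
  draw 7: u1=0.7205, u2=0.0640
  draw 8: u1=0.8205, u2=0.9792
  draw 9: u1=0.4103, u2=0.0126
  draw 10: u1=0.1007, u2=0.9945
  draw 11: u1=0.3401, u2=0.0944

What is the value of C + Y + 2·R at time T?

Check how each reaction changes W = C + Y + 2·R (weight of products minus weight of reactants):
R1: C + Y -> R: (2·1) − (1·1 + 1·1) = 2 − 2 = 0
R2: C + R -> 3 Y: (1·3) − (1·1 + 2·1) = 3 − 3 = 0
R3: Y -> C: (1·1) − (1·1) = 1 − 1 = 0
R4: R -> 2 C: (1·2) − (2·1) = 2 − 2 = 0
Every reaction leaves W unchanged, so W is conserved and no simulation is needed: W(T) = W(0) = 7 + 7 + 2·2 = 18

Value at T = 18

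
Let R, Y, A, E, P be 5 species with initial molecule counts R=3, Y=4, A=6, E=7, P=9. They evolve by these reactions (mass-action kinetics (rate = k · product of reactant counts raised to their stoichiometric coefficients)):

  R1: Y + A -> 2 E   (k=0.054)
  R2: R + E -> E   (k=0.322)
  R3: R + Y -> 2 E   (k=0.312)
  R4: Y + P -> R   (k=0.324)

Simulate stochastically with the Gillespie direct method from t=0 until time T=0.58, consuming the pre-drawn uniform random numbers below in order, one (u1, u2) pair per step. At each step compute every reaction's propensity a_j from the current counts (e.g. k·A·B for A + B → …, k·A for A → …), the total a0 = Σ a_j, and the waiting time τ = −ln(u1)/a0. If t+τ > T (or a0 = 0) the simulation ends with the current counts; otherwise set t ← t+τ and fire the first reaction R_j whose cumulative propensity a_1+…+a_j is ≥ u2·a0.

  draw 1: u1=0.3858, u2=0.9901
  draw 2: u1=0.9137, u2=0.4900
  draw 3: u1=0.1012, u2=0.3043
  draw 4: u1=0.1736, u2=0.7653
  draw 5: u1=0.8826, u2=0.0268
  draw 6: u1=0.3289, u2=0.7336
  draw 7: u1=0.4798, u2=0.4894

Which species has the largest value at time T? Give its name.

t=0.000: R=3 Y=4 A=6 E=7 P=9
Draw 1: a1=1.296, a2=6.762, a3=3.744, a4=11.664, a0=23.466; τ=−ln(0.3858)/23.466=0.041 → t=0.041; u2·a0=0.9901·23.466=23.234; a1+…+a3=11.802 < 23.234 ≤ a1+…+a4=23.466 → R4 fires; R=4 Y=3 A=6 E=7 P=8
Draw 2: a1=0.972, a2=9.016, a3=3.744, a4=7.776, a0=21.508; τ=−ln(0.9137)/21.508=0.004 → t=0.045; u2·a0=0.4900·21.508=10.539; a1+a2=9.988 < 10.539 ≤ a1+…+a3=13.732 → R3 fires; R=3 Y=2 A=6 E=9 P=8
Draw 3: a1=0.648, a2=8.694, a3=1.872, a4=5.184, a0=16.398; τ=−ln(0.1012)/16.398=0.140 → t=0.184; u2·a0=0.3043·16.398=4.990; a1=0.648 < 4.990 ≤ a1+a2=9.342 → R2 fires; R=2 Y=2 A=6 E=9 P=8
Draw 4: a1=0.648, a2=5.796, a3=1.248, a4=5.184, a0=12.876; τ=−ln(0.1736)/12.876=0.136 → t=0.320; u2·a0=0.7653·12.876=9.854; a1+…+a3=7.692 < 9.854 ≤ a1+…+a4=12.876 → R4 fires; R=3 Y=1 A=6 E=9 P=7
Draw 5: a1=0.324, a2=8.694, a3=0.936, a4=2.268, a0=12.222; τ=−ln(0.8826)/12.222=0.010 → t=0.331; u2·a0=0.0268·12.222=0.328; a1=0.324 < 0.328 ≤ a1+a2=9.018 → R2 fires; R=2 Y=1 A=6 E=9 P=7
Draw 6: a1=0.324, a2=5.796, a3=0.624, a4=2.268, a0=9.012; τ=−ln(0.3289)/9.012=0.123 → t=0.454; u2·a0=0.7336·9.012=6.611; a1+a2=6.120 < 6.611 ≤ a1+…+a3=6.744 → R3 fires; R=1 Y=0 A=6 E=11 P=7
Draw 7: a1=0.000, a2=3.542, a3=0.000, a4=0.000, a0=3.542; τ=−ln(0.4798)/3.542=0.207 → t=0.661 > T=0.58: stop.
At T=0.58: R=1 Y=0 A=6 E=11 P=7; the largest is E.

Dominant species at T: E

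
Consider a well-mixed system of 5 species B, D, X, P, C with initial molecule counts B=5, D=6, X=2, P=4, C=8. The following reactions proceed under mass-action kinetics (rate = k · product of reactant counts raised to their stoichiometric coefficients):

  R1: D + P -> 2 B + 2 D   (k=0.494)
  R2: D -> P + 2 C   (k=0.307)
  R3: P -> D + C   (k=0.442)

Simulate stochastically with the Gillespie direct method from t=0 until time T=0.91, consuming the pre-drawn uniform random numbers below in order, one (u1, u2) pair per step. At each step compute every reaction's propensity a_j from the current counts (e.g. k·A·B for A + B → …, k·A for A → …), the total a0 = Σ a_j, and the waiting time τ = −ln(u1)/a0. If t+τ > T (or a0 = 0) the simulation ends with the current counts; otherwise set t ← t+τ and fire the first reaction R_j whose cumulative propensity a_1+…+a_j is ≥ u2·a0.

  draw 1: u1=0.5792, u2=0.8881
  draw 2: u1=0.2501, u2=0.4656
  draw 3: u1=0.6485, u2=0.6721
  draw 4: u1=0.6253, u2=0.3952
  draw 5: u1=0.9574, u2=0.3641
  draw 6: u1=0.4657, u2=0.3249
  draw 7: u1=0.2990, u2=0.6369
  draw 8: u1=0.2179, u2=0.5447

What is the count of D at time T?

D at T = 9

t=0.000: B=5 D=6 X=2 P=4 C=8
Draw 1: a1=11.856, a2=1.842, a3=1.768, a0=15.466; τ=−ln(0.5792)/15.466=0.035 → t=0.035; u2·a0=0.8881·15.466=13.735; a1+a2=13.698 < 13.735 ≤ a1+…+a3=15.466 → R3 fires; B=5 D=7 X=2 P=3 C=9
Draw 2: a1=10.374, a2=2.149, a3=1.326, a0=13.849; τ=−ln(0.2501)/13.849=0.100 → t=0.135; u2·a0=0.4656·13.849=6.448 ≤ a1=10.374 → R1 fires; B=7 D=8 X=2 P=2 C=9
Draw 3: a1=7.904, a2=2.456, a3=0.884, a0=11.244; τ=−ln(0.6485)/11.244=0.039 → t=0.174; u2·a0=0.6721·11.244=7.557 ≤ a1=7.904 → R1 fires; B=9 D=9 X=2 P=1 C=9
Draw 4: a1=4.446, a2=2.763, a3=0.442, a0=7.651; τ=−ln(0.6253)/7.651=0.061 → t=0.235; u2·a0=0.3952·7.651=3.024 ≤ a1=4.446 → R1 fires; B=11 D=10 X=2 P=0 C=9
Draw 5: a1=0.000, a2=3.070, a3=0.000, a0=3.070; τ=−ln(0.9574)/3.070=0.014 → t=0.249; u2·a0=0.3641·3.070=1.118; a1=0.000 < 1.118 ≤ a1+a2=3.070 → R2 fires; B=11 D=9 X=2 P=1 C=11
Draw 6: a1=4.446, a2=2.763, a3=0.442, a0=7.651; τ=−ln(0.4657)/7.651=0.100 → t=0.349; u2·a0=0.3249·7.651=2.486 ≤ a1=4.446 → R1 fires; B=13 D=10 X=2 P=0 C=11
Draw 7: a1=0.000, a2=3.070, a3=0.000, a0=3.070; τ=−ln(0.2990)/3.070=0.393 → t=0.743; u2·a0=0.6369·3.070=1.955; a1=0.000 < 1.955 ≤ a1+a2=3.070 → R2 fires; B=13 D=9 X=2 P=1 C=13
Draw 8: a1=4.446, a2=2.763, a3=0.442, a0=7.651; τ=−ln(0.2179)/7.651=0.199 → t=0.942 > T=0.91: stop.
Read off D at T=0.91: 9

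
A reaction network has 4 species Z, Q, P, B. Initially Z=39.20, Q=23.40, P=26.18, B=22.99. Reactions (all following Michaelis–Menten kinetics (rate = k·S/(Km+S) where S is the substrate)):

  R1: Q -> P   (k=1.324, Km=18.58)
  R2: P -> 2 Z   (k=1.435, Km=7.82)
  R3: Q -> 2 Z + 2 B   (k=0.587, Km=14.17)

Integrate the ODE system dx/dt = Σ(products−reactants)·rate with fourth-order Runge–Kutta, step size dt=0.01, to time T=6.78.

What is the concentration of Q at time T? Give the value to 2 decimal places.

RK4 with dt=0.01: 678 steps to T=6.78. Trajectory (selected grid times):
t=0.00: Z=39.20 Q=23.40 P=26.18 B=22.99
t=0.75: Z=41.40 Q=22.58 P=25.90 B=23.53
t=1.51: Z=43.62 Q=21.76 P=25.61 B=24.08
t=2.26: Z=45.79 Q=20.96 P=25.32 B=24.61
t=3.01: Z=47.96 Q=20.18 P=25.02 B=25.13
t=3.77: Z=50.14 Q=19.40 P=24.71 B=25.65
t=4.52: Z=52.27 Q=18.65 P=24.40 B=26.15
t=5.27: Z=54.40 Q=17.91 P=24.07 B=26.65
t=6.03: Z=56.53 Q=17.17 P=23.74 B=27.14
t=6.78: Z=58.63 Q=16.46 P=23.40 B=27.62
Read off Q at T=6.78: 16.46

Q at T = 16.46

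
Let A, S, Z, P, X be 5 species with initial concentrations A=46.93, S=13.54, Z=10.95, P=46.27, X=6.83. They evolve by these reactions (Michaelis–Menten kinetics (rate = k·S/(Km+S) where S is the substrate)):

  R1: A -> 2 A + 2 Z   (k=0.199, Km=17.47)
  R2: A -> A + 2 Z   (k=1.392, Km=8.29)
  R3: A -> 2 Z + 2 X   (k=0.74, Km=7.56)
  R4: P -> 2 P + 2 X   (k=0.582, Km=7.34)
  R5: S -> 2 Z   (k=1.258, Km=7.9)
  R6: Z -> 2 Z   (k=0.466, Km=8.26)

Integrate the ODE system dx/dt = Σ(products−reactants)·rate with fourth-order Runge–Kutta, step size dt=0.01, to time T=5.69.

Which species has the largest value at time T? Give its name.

Dominant species at T: P

RK4 with dt=0.01: 569 steps to T=5.69. Trajectory (selected grid times):
t=0.00: A=46.93 S=13.54 Z=10.95 P=46.27 X=6.83
t=0.63: A=46.62 S=13.04 Z=14.60 P=46.59 X=8.27
t=1.26: A=46.31 S=12.55 Z=18.24 P=46.90 X=9.70
t=1.90: A=46.00 S=12.06 Z=21.95 P=47.23 X=11.16
t=2.53: A=45.69 S=11.59 Z=25.58 P=47.54 X=12.60
t=3.16: A=45.38 S=11.12 Z=29.21 P=47.86 X=14.03
t=3.79: A=45.07 S=10.66 Z=32.82 P=48.18 X=15.47
t=4.43: A=44.75 S=10.20 Z=36.47 P=48.50 X=16.92
t=5.06: A=44.45 S=9.76 Z=40.06 P=48.82 X=18.36
t=5.69: A=44.14 S=9.33 Z=43.62 P=49.14 X=19.79
At T=5.69: A=44.14 S=9.33 Z=43.62 P=49.14 X=19.79; the largest is P.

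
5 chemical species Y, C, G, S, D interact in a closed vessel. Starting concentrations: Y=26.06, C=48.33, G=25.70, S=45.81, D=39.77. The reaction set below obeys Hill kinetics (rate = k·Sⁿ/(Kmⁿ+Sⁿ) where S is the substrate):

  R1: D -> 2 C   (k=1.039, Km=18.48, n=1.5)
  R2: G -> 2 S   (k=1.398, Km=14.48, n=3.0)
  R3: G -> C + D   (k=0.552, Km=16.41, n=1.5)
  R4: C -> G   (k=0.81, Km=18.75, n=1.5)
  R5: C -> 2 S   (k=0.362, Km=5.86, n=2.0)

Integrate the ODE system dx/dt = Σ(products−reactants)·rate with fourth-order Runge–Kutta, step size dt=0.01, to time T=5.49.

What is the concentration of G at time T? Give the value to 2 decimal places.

RK4 with dt=0.01: 549 steps to T=5.49. Trajectory (selected grid times):
t=0.00: Y=26.06 C=48.33 G=25.70 S=45.81 D=39.77
t=0.61: Y=26.06 C=48.90 G=25.16 S=47.68 D=39.51
t=1.22: Y=26.06 C=49.46 G=24.63 S=49.55 D=39.25
t=1.83: Y=26.06 C=50.01 G=24.10 S=51.39 D=38.99
t=2.44: Y=26.06 C=50.56 G=23.60 S=53.22 D=38.73
t=3.05: Y=26.06 C=51.10 G=23.10 S=55.03 D=38.46
t=3.66: Y=26.06 C=51.64 G=22.61 S=56.83 D=38.20
t=4.27: Y=26.06 C=52.17 G=22.14 S=58.61 D=37.93
t=4.88: Y=26.06 C=52.69 G=21.68 S=60.37 D=37.66
t=5.49: Y=26.06 C=53.21 G=21.24 S=62.11 D=37.39
Read off G at T=5.49: 21.24

G at T = 21.24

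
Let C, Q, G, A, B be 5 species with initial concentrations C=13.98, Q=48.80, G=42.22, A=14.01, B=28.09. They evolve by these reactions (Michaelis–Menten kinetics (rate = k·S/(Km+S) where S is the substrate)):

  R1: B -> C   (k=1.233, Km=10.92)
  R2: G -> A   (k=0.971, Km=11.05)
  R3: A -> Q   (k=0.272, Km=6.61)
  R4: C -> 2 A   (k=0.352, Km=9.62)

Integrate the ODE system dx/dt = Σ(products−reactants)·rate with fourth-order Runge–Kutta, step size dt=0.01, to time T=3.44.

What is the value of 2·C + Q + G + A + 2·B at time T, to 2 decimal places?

Check how each reaction changes W = 2·C + Q + G + A + 2·B (weight of products minus weight of reactants):
R1: B -> C: (2·1) − (2·1) = 2 − 2 = 0
R2: G -> A: (1·1) − (1·1) = 1 − 1 = 0
R3: A -> Q: (1·1) − (1·1) = 1 − 1 = 0
R4: C -> 2 A: (1·2) − (2·1) = 2 − 2 = 0
Every reaction leaves W unchanged, so W is conserved and no simulation is needed: W(T) = W(0) = 2·13.98 + 48.80 + 42.22 + 14.01 + 2·28.09 = 189.17

Value at T = 189.17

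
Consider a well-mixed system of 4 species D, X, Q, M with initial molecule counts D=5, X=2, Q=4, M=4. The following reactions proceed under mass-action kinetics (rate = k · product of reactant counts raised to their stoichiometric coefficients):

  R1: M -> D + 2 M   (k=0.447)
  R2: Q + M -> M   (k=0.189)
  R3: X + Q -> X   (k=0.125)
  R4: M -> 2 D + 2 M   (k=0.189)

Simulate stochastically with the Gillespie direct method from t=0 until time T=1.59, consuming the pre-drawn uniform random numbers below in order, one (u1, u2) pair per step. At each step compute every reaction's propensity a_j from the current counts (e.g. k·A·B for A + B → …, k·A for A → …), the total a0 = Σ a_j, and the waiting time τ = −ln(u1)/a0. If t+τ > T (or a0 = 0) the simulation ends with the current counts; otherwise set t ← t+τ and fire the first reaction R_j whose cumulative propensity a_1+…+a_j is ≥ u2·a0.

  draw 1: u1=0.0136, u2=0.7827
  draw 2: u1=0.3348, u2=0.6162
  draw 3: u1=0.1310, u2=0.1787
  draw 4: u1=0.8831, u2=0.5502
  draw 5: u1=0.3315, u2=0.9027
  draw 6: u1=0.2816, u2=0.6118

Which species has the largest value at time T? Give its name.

t=0.000: D=5 X=2 Q=4 M=4
Draw 1: a1=1.788, a2=3.024, a3=1.000, a4=0.756, a0=6.568; τ=−ln(0.0136)/6.568=0.654 → t=0.654; u2·a0=0.7827·6.568=5.141; a1+a2=4.812 < 5.141 ≤ a1+…+a3=5.812 → R3 fires; D=5 X=2 Q=3 M=4
Draw 2: a1=1.788, a2=2.268, a3=0.750, a4=0.756, a0=5.562; τ=−ln(0.3348)/5.562=0.197 → t=0.851; u2·a0=0.6162·5.562=3.427; a1=1.788 < 3.427 ≤ a1+a2=4.056 → R2 fires; D=5 X=2 Q=2 M=4
Draw 3: a1=1.788, a2=1.512, a3=0.500, a4=0.756, a0=4.556; τ=−ln(0.1310)/4.556=0.446 → t=1.297; u2·a0=0.1787·4.556=0.814 ≤ a1=1.788 → R1 fires; D=6 X=2 Q=2 M=5
Draw 4: a1=2.235, a2=1.890, a3=0.500, a4=0.945, a0=5.570; τ=−ln(0.8831)/5.570=0.022 → t=1.320; u2·a0=0.5502·5.570=3.065; a1=2.235 < 3.065 ≤ a1+a2=4.125 → R2 fires; D=6 X=2 Q=1 M=5
Draw 5: a1=2.235, a2=0.945, a3=0.250, a4=0.945, a0=4.375; τ=−ln(0.3315)/4.375=0.252 → t=1.572; u2·a0=0.9027·4.375=3.949; a1+…+a3=3.430 < 3.949 ≤ a1+…+a4=4.375 → R4 fires; D=8 X=2 Q=1 M=6
Draw 6: a1=2.682, a2=1.134, a3=0.250, a4=1.134, a0=5.200; τ=−ln(0.2816)/5.200=0.244 → t=1.816 > T=1.59: stop.
At T=1.59: D=8 X=2 Q=1 M=6; the largest is D.

Dominant species at T: D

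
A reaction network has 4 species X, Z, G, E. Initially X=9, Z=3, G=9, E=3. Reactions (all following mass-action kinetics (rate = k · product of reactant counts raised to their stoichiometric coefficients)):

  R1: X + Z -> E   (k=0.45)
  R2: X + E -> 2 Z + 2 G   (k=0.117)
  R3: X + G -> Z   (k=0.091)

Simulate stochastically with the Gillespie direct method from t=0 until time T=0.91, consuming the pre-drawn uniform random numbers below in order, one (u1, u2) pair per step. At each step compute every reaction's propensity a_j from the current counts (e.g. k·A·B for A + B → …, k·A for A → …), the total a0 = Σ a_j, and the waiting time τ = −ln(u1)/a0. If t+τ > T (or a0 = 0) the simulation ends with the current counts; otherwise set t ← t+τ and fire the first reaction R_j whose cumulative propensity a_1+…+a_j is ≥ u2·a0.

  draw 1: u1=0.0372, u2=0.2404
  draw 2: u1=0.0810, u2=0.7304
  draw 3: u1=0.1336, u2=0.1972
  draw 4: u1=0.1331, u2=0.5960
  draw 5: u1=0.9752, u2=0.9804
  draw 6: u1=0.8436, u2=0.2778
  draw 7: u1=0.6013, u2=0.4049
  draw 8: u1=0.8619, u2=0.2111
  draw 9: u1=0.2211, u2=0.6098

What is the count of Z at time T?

t=0.000: X=9 Z=3 G=9 E=3
Draw 1: a1=12.150, a2=3.159, a3=7.371, a0=22.680; τ=−ln(0.0372)/22.680=0.145 → t=0.145; u2·a0=0.2404·22.680=5.452 ≤ a1=12.150 → R1 fires; X=8 Z=2 G=9 E=4
Draw 2: a1=7.200, a2=3.744, a3=6.552, a0=17.496; τ=−ln(0.0810)/17.496=0.144 → t=0.289; u2·a0=0.7304·17.496=12.779; a1+a2=10.944 < 12.779 ≤ a1+…+a3=17.496 → R3 fires; X=7 Z=3 G=8 E=4
Draw 3: a1=9.450, a2=3.276, a3=5.096, a0=17.822; τ=−ln(0.1336)/17.822=0.113 → t=0.402; u2·a0=0.1972·17.822=3.514 ≤ a1=9.450 → R1 fires; X=6 Z=2 G=8 E=5
Draw 4: a1=5.400, a2=3.510, a3=4.368, a0=13.278; τ=−ln(0.1331)/13.278=0.152 → t=0.554; u2·a0=0.5960·13.278=7.914; a1=5.400 < 7.914 ≤ a1+a2=8.910 → R2 fires; X=5 Z=4 G=10 E=4
Draw 5: a1=9.000, a2=2.340, a3=4.550, a0=15.890; τ=−ln(0.9752)/15.890=0.002 → t=0.555; u2·a0=0.9804·15.890=15.579; a1+a2=11.340 < 15.579 ≤ a1+…+a3=15.890 → R3 fires; X=4 Z=5 G=9 E=4
Draw 6: a1=9.000, a2=1.872, a3=3.276, a0=14.148; τ=−ln(0.8436)/14.148=0.012 → t=0.567; u2·a0=0.2778·14.148=3.930 ≤ a1=9.000 → R1 fires; X=3 Z=4 G=9 E=5
Draw 7: a1=5.400, a2=1.755, a3=2.457, a0=9.612; τ=−ln(0.6013)/9.612=0.053 → t=0.620; u2·a0=0.4049·9.612=3.892 ≤ a1=5.400 → R1 fires; X=2 Z=3 G=9 E=6
Draw 8: a1=2.700, a2=1.404, a3=1.638, a0=5.742; τ=−ln(0.8619)/5.742=0.026 → t=0.646; u2·a0=0.2111·5.742=1.212 ≤ a1=2.700 → R1 fires; X=1 Z=2 G=9 E=7
Draw 9: a1=0.900, a2=0.819, a3=0.819, a0=2.538; τ=−ln(0.2211)/2.538=0.595 → t=1.241 > T=0.91: stop.
Read off Z at T=0.91: 2

Z at T = 2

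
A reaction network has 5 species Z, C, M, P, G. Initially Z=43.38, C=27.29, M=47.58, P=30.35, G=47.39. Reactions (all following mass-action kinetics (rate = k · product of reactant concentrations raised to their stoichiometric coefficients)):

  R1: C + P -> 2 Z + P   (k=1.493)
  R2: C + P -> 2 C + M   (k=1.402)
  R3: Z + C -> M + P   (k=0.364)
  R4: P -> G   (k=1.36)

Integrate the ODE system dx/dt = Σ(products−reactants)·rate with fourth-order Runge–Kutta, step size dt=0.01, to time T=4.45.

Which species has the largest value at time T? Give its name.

Dominant species at T: M

RK4 with dt=0.01: 445 steps to T=4.45. Trajectory (selected grid times):
t=0.00: Z=43.38 C=27.29 M=47.58 P=30.35 G=47.39
t=0.49: Z=87.55 C=0.00 M=105.32 P=11.78 G=58.58
t=0.99: Z=87.55 C=0.00 M=105.32 P=5.97 G=64.39
t=1.48: Z=87.55 C=0.00 M=105.32 P=3.06 G=67.29
t=1.98: Z=87.55 C=0.00 M=105.32 P=1.55 G=68.80
t=2.47: Z=87.55 C=0.00 M=105.32 P=0.80 G=69.56
t=2.97: Z=87.55 C=0.00 M=105.32 P=0.40 G=69.95
t=3.46: Z=87.55 C=0.00 M=105.32 P=0.21 G=70.15
t=3.96: Z=87.55 C=0.00 M=105.32 P=0.11 G=70.25
t=4.45: Z=87.55 C=0.00 M=105.32 P=0.05 G=70.30
At T=4.45: Z=87.55 C=0.00 M=105.32 P=0.05 G=70.30; the largest is M.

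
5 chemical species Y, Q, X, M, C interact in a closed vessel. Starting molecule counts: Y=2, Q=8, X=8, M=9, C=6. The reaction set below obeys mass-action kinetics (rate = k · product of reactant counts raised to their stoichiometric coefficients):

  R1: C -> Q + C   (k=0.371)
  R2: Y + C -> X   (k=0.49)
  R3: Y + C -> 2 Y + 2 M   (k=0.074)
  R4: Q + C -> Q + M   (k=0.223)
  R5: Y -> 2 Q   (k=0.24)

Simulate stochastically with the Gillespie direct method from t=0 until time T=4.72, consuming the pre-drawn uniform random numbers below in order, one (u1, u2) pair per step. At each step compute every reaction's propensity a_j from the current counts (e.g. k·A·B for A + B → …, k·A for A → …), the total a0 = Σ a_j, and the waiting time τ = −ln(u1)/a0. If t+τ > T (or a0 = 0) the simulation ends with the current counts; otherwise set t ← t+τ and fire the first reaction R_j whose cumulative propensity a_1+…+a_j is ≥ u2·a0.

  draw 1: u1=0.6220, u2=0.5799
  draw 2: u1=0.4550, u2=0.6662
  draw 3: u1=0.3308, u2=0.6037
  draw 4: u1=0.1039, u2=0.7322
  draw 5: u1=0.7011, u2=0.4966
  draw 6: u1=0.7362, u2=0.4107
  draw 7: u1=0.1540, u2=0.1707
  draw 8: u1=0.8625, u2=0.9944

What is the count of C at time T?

t=0.000: Y=2 Q=8 X=8 M=9 C=6
Draw 1: a1=2.226, a2=5.880, a3=0.888, a4=10.704, a5=0.480, a0=20.178; τ=−ln(0.6220)/20.178=0.024 → t=0.024; u2·a0=0.5799·20.178=11.701; a1+…+a3=8.994 < 11.701 ≤ a1+…+a4=19.698 → R4 fires; Y=2 Q=8 X=8 M=10 C=5
Draw 2: a1=1.855, a2=4.900, a3=0.740, a4=8.920, a5=0.480, a0=16.895; τ=−ln(0.4550)/16.895=0.047 → t=0.070; u2·a0=0.6662·16.895=11.255; a1+…+a3=7.495 < 11.255 ≤ a1+…+a4=16.415 → R4 fires; Y=2 Q=8 X=8 M=11 C=4
Draw 3: a1=1.484, a2=3.920, a3=0.592, a4=7.136, a5=0.480, a0=13.612; τ=−ln(0.3308)/13.612=0.081 → t=0.151; u2·a0=0.6037·13.612=8.218; a1+…+a3=5.996 < 8.218 ≤ a1+…+a4=13.132 → R4 fires; Y=2 Q=8 X=8 M=12 C=3
Draw 4: a1=1.113, a2=2.940, a3=0.444, a4=5.352, a5=0.480, a0=10.329; τ=−ln(0.1039)/10.329=0.219 → t=0.371; u2·a0=0.7322·10.329=7.563; a1+…+a3=4.497 < 7.563 ≤ a1+…+a4=9.849 → R4 fires; Y=2 Q=8 X=8 M=13 C=2
Draw 5: a1=0.742, a2=1.960, a3=0.296, a4=3.568, a5=0.480, a0=7.046; τ=−ln(0.7011)/7.046=0.050 → t=0.421; u2·a0=0.4966·7.046=3.499; a1+…+a3=2.998 < 3.499 ≤ a1+…+a4=6.566 → R4 fires; Y=2 Q=8 X=8 M=14 C=1
Draw 6: a1=0.371, a2=0.980, a3=0.148, a4=1.784, a5=0.480, a0=3.763; τ=−ln(0.7362)/3.763=0.081 → t=0.502; u2·a0=0.4107·3.763=1.545; a1+…+a3=1.499 < 1.545 ≤ a1+…+a4=3.283 → R4 fires; Y=2 Q=8 X=8 M=15 C=0
Draw 7: a1=0.000, a2=0.000, a3=0.000, a4=0.000, a5=0.480, a0=0.480; τ=−ln(0.1540)/0.480=3.898 → t=4.400; u2·a0=0.1707·0.480=0.082; a1+…+a4=0.000 < 0.082 ≤ a1+…+a5=0.480 → R5 fires; Y=1 Q=10 X=8 M=15 C=0
Draw 8: a1=0.000, a2=0.000, a3=0.000, a4=0.000, a5=0.240, a0=0.240; τ=−ln(0.8625)/0.240=0.616 → t=5.016 > T=4.72: stop.
Read off C at T=4.72: 0

C at T = 0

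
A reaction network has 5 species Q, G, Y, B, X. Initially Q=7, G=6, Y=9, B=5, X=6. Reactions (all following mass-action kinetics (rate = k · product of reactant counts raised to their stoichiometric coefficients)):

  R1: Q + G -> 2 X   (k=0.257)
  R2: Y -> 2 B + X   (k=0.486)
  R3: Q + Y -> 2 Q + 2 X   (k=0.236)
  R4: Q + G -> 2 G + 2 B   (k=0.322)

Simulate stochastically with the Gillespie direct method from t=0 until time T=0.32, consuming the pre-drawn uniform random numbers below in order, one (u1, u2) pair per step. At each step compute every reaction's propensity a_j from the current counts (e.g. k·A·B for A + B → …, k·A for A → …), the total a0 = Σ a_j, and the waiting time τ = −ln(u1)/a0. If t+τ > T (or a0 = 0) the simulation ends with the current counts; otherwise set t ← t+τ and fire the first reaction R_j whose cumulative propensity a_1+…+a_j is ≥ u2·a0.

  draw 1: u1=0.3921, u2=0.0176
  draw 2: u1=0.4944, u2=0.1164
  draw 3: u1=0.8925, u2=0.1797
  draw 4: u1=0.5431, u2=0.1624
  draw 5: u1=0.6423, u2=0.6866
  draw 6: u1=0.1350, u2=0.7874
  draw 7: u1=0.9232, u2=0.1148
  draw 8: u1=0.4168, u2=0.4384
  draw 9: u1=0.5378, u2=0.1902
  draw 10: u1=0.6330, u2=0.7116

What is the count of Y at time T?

Y at T = 6

t=0.000: Q=7 G=6 Y=9 B=5 X=6
Draw 1: a1=10.794, a2=4.374, a3=14.868, a4=13.524, a0=43.560; τ=−ln(0.3921)/43.560=0.021 → t=0.021; u2·a0=0.0176·43.560=0.767 ≤ a1=10.794 → R1 fires; Q=6 G=5 Y=9 B=5 X=8
Draw 2: a1=7.710, a2=4.374, a3=12.744, a4=9.660, a0=34.488; τ=−ln(0.4944)/34.488=0.020 → t=0.042; u2·a0=0.1164·34.488=4.014 ≤ a1=7.710 → R1 fires; Q=5 G=4 Y=9 B=5 X=10
Draw 3: a1=5.140, a2=4.374, a3=10.620, a4=6.440, a0=26.574; τ=−ln(0.8925)/26.574=0.004 → t=0.046; u2·a0=0.1797·26.574=4.775 ≤ a1=5.140 → R1 fires; Q=4 G=3 Y=9 B=5 X=12
Draw 4: a1=3.084, a2=4.374, a3=8.496, a4=3.864, a0=19.818; τ=−ln(0.5431)/19.818=0.031 → t=0.077; u2·a0=0.1624·19.818=3.218; a1=3.084 < 3.218 ≤ a1+a2=7.458 → R2 fires; Q=4 G=3 Y=8 B=7 X=13
Draw 5: a1=3.084, a2=3.888, a3=7.552, a4=3.864, a0=18.388; τ=−ln(0.6423)/18.388=0.024 → t=0.101; u2·a0=0.6866·18.388=12.625; a1+a2=6.972 < 12.625 ≤ a1+…+a3=14.524 → R3 fires; Q=5 G=3 Y=7 B=7 X=15
Draw 6: a1=3.855, a2=3.402, a3=8.260, a4=4.830, a0=20.347; τ=−ln(0.1350)/20.347=0.098 → t=0.199; u2·a0=0.7874·20.347=16.021; a1+…+a3=15.517 < 16.021 ≤ a1+…+a4=20.347 → R4 fires; Q=4 G=4 Y=7 B=9 X=15
Draw 7: a1=4.112, a2=3.402, a3=6.608, a4=5.152, a0=19.274; τ=−ln(0.9232)/19.274=0.004 → t=0.204; u2·a0=0.1148·19.274=2.213 ≤ a1=4.112 → R1 fires; Q=3 G=3 Y=7 B=9 X=17
Draw 8: a1=2.313, a2=3.402, a3=4.956, a4=2.898, a0=13.569; τ=−ln(0.4168)/13.569=0.064 → t=0.268; u2·a0=0.4384·13.569=5.949; a1+a2=5.715 < 5.949 ≤ a1+…+a3=10.671 → R3 fires; Q=4 G=3 Y=6 B=9 X=19
Draw 9: a1=3.084, a2=2.916, a3=5.664, a4=3.864, a0=15.528; τ=−ln(0.5378)/15.528=0.040 → t=0.308; u2·a0=0.1902·15.528=2.953 ≤ a1=3.084 → R1 fires; Q=3 G=2 Y=6 B=9 X=21
Draw 10: a1=1.542, a2=2.916, a3=4.248, a4=1.932, a0=10.638; τ=−ln(0.6330)/10.638=0.043 → t=0.351 > T=0.32: stop.
Read off Y at T=0.32: 6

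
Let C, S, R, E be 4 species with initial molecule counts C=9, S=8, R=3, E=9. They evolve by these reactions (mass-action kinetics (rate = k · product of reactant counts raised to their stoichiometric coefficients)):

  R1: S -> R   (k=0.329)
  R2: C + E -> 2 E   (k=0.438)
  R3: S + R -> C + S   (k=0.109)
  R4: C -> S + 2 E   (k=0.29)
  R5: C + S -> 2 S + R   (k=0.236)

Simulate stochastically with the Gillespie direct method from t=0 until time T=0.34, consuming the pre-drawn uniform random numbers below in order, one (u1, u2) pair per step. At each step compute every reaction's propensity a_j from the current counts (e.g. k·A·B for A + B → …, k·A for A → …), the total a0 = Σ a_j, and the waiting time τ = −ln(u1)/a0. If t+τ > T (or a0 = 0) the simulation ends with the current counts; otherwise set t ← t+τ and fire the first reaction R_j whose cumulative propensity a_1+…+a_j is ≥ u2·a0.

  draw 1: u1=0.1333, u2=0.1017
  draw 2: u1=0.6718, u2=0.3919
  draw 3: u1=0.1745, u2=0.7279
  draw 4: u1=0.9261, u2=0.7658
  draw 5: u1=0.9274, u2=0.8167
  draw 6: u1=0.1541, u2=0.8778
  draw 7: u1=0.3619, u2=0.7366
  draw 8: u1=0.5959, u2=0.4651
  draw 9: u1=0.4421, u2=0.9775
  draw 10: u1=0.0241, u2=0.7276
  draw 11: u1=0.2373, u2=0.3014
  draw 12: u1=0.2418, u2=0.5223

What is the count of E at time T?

E at T = 17

t=0.000: C=9 S=8 R=3 E=9
Draw 1: a1=2.632, a2=35.478, a3=2.616, a4=2.610, a5=16.992, a0=60.328; τ=−ln(0.1333)/60.328=0.033 → t=0.033; u2·a0=0.1017·60.328=6.135; a1=2.632 < 6.135 ≤ a1+a2=38.110 → R2 fires; C=8 S=8 R=3 E=10
Draw 2: a1=2.632, a2=35.040, a3=2.616, a4=2.320, a5=15.104, a0=57.712; τ=−ln(0.6718)/57.712=0.007 → t=0.040; u2·a0=0.3919·57.712=22.617; a1=2.632 < 22.617 ≤ a1+a2=37.672 → R2 fires; C=7 S=8 R=3 E=11
Draw 3: a1=2.632, a2=33.726, a3=2.616, a4=2.030, a5=13.216, a0=54.220; τ=−ln(0.1745)/54.220=0.032 → t=0.072; u2·a0=0.7279·54.220=39.467; a1+…+a3=38.974 < 39.467 ≤ a1+…+a4=41.004 → R4 fires; C=6 S=9 R=3 E=13
Draw 4: a1=2.961, a2=34.164, a3=2.943, a4=1.740, a5=12.744, a0=54.552; τ=−ln(0.9261)/54.552=0.001 → t=0.074; u2·a0=0.7658·54.552=41.776; a1+…+a3=40.068 < 41.776 ≤ a1+…+a4=41.808 → R4 fires; C=5 S=10 R=3 E=15
Draw 5: a1=3.290, a2=32.850, a3=3.270, a4=1.450, a5=11.800, a0=52.660; τ=−ln(0.9274)/52.660=0.001 → t=0.075; u2·a0=0.8167·52.660=43.007; a1+…+a4=40.860 < 43.007 ≤ a1+…+a5=52.660 → R5 fires; C=4 S=11 R=4 E=15
Draw 6: a1=3.619, a2=26.280, a3=4.796, a4=1.160, a5=10.384, a0=46.239; τ=−ln(0.1541)/46.239=0.040 → t=0.116; u2·a0=0.8778·46.239=40.589; a1+…+a4=35.855 < 40.589 ≤ a1+…+a5=46.239 → R5 fires; C=3 S=12 R=5 E=15
Draw 7: a1=3.948, a2=19.710, a3=6.540, a4=0.870, a5=8.496, a0=39.564; τ=−ln(0.3619)/39.564=0.026 → t=0.141; u2·a0=0.7366·39.564=29.143; a1+a2=23.658 < 29.143 ≤ a1+…+a3=30.198 → R3 fires; C=4 S=12 R=4 E=15
Draw 8: a1=3.948, a2=26.280, a3=5.232, a4=1.160, a5=11.328, a0=47.948; τ=−ln(0.5959)/47.948=0.011 → t=0.152; u2·a0=0.4651·47.948=22.301; a1=3.948 < 22.301 ≤ a1+a2=30.228 → R2 fires; C=3 S=12 R=4 E=16
Draw 9: a1=3.948, a2=21.024, a3=5.232, a4=0.870, a5=8.496, a0=39.570; τ=−ln(0.4421)/39.570=0.021 → t=0.173; u2·a0=0.9775·39.570=38.680; a1+…+a4=31.074 < 38.680 ≤ a1+…+a5=39.570 → R5 fires; C=2 S=13 R=5 E=16
Draw 10: a1=4.277, a2=14.016, a3=7.085, a4=0.580, a5=6.136, a0=32.094; τ=−ln(0.0241)/32.094=0.116 → t=0.289; u2·a0=0.7276·32.094=23.352; a1+a2=18.293 < 23.352 ≤ a1+…+a3=25.378 → R3 fires; C=3 S=13 R=4 E=16
Draw 11: a1=4.277, a2=21.024, a3=5.668, a4=0.870, a5=9.204, a0=41.043; τ=−ln(0.2373)/41.043=0.035 → t=0.324; u2·a0=0.3014·41.043=12.370; a1=4.277 < 12.370 ≤ a1+a2=25.301 → R2 fires; C=2 S=13 R=4 E=17
Draw 12: a1=4.277, a2=14.892, a3=5.668, a4=0.580, a5=6.136, a0=31.553; τ=−ln(0.2418)/31.553=0.045 → t=0.369 > T=0.34: stop.
Read off E at T=0.34: 17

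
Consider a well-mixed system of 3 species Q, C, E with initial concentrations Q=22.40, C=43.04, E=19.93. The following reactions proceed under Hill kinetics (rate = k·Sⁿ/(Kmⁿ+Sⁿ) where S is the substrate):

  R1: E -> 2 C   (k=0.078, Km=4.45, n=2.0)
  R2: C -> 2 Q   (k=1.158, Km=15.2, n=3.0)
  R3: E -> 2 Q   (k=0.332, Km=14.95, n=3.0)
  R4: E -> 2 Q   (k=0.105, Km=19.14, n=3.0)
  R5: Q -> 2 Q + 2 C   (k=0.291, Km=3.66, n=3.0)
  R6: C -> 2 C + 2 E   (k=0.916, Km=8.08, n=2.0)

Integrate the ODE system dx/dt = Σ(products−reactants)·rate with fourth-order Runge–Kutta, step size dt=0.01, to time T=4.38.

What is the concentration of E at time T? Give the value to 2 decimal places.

E at T = 25.94

RK4 with dt=0.01: 438 steps to T=4.38. Trajectory (selected grid times):
t=0.00: Q=22.40 C=43.04 E=19.93
t=0.49: Q=23.92 C=43.29 E=20.62
t=0.97: Q=25.41 C=43.53 E=21.29
t=1.46: Q=26.95 C=43.78 E=21.96
t=1.95: Q=28.49 C=44.02 E=22.64
t=2.43: Q=30.02 C=44.27 E=23.30
t=2.92: Q=31.58 C=44.51 E=23.97
t=3.41: Q=33.14 C=44.76 E=24.63
t=3.89: Q=34.68 C=45.00 E=25.28
t=4.38: Q=36.26 C=45.25 E=25.94
Read off E at T=4.38: 25.94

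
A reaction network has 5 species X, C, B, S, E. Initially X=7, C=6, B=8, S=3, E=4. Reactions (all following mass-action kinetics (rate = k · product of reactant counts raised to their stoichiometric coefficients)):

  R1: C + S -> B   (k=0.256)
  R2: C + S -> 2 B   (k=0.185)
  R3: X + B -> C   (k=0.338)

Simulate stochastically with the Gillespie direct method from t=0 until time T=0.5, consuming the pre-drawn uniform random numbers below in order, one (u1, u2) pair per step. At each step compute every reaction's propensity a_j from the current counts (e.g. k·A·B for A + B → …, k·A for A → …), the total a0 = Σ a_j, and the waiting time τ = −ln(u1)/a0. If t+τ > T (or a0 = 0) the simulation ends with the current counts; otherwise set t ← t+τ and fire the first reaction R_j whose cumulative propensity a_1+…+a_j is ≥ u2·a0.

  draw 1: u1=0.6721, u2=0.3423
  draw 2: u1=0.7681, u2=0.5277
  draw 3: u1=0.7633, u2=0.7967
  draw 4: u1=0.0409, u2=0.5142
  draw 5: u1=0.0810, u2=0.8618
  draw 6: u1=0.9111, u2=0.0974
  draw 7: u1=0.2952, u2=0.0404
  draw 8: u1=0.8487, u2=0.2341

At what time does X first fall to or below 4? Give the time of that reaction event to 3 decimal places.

Threshold first reached at t = 0.039

t=0.000: X=7 C=6 B=8 S=3 E=4
Draw 1: a1=4.608, a2=3.330, a3=18.928, a0=26.866; τ=−ln(0.6721)/26.866=0.015 → t=0.015; u2·a0=0.3423·26.866=9.196; a1+a2=7.938 < 9.196 ≤ a1+…+a3=26.866 → R3 fires; X=6 C=7 B=7 S=3 E=4
Draw 2: a1=5.376, a2=3.885, a3=14.196, a0=23.457; τ=−ln(0.7681)/23.457=0.011 → t=0.026; u2·a0=0.5277·23.457=12.378; a1+a2=9.261 < 12.378 ≤ a1+…+a3=23.457 → R3 fires; X=5 C=8 B=6 S=3 E=4
Draw 3: a1=6.144, a2=4.440, a3=10.140, a0=20.724; τ=−ln(0.7633)/20.724=0.013 → t=0.039; u2·a0=0.7967·20.724=16.511; a1+a2=10.584 < 16.511 ≤ a1+…+a3=20.724 → R3 fires; X=4 C=9 B=5 S=3 E=4
Draw 4: a1=6.912, a2=4.995, a3=6.760, a0=18.667; τ=−ln(0.0409)/18.667=0.171 → t=0.210; u2·a0=0.5142·18.667=9.599; a1=6.912 < 9.599 ≤ a1+a2=11.907 → R2 fires; X=4 C=8 B=7 S=2 E=4
Draw 5: a1=4.096, a2=2.960, a3=9.464, a0=16.520; τ=−ln(0.0810)/16.520=0.152 → t=0.362; u2·a0=0.8618·16.520=14.237; a1+a2=7.056 < 14.237 ≤ a1+…+a3=16.520 → R3 fires; X=3 C=9 B=6 S=2 E=4
Draw 6: a1=4.608, a2=3.330, a3=6.084, a0=14.022; τ=−ln(0.9111)/14.022=0.007 → t=0.369; u2·a0=0.0974·14.022=1.366 ≤ a1=4.608 → R1 fires; X=3 C=8 B=7 S=1 E=4
Draw 7: a1=2.048, a2=1.480, a3=7.098, a0=10.626; τ=−ln(0.2952)/10.626=0.115 → t=0.484; u2·a0=0.0404·10.626=0.429 ≤ a1=2.048 → R1 fires; X=3 C=7 B=8 S=0 E=4
Draw 8: a1=0.000, a2=0.000, a3=8.112, a0=8.112; τ=−ln(0.8487)/8.112=0.020 → t=0.504 > T=0.5: stop.
X first becomes ≤ 4 when it reaches 4 at the event at t=0.039.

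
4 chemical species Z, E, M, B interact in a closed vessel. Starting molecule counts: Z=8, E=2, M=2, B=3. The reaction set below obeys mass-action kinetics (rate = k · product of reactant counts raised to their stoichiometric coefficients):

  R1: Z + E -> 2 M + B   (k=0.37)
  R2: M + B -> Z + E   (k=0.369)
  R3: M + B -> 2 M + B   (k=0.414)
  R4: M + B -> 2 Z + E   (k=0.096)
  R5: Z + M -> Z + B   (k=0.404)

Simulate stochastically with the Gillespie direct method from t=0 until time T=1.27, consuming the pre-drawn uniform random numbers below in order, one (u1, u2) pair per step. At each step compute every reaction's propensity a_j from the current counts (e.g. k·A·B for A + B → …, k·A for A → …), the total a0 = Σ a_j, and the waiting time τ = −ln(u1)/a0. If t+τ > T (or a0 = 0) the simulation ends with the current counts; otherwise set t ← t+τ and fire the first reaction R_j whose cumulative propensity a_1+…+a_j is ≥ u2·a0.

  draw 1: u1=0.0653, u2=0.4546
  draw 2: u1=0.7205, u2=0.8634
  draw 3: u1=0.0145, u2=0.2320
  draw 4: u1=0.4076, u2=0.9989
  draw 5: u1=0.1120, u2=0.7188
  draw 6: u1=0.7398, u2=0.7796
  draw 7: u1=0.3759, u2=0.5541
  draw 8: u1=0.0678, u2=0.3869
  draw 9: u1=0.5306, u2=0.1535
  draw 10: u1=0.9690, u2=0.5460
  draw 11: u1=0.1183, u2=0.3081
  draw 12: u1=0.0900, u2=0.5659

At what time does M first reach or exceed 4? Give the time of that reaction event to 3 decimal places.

t=0.000: Z=8 E=2 M=2 B=3
Draw 1: a1=5.920, a2=2.214, a3=2.484, a4=0.576, a5=6.464, a0=17.658; τ=−ln(0.0653)/17.658=0.155 → t=0.155; u2·a0=0.4546·17.658=8.027; a1=5.920 < 8.027 ≤ a1+a2=8.134 → R2 fires; Z=9 E=3 M=1 B=2
Draw 2: a1=9.990, a2=0.738, a3=0.828, a4=0.192, a5=3.636, a0=15.384; τ=−ln(0.7205)/15.384=0.021 → t=0.176; u2·a0=0.8634·15.384=13.283; a1+…+a4=11.748 < 13.283 ≤ a1+…+a5=15.384 → R5 fires; Z=9 E=3 M=0 B=3
Draw 3: a1=9.990, a2=0.000, a3=0.000, a4=0.000, a5=0.000, a0=9.990; τ=−ln(0.0145)/9.990=0.424 → t=0.600; u2·a0=0.2320·9.990=2.318 ≤ a1=9.990 → R1 fires; Z=8 E=2 M=2 B=4
Draw 4: a1=5.920, a2=2.952, a3=3.312, a4=0.768, a5=6.464, a0=19.416; τ=−ln(0.4076)/19.416=0.046 → t=0.646; u2·a0=0.9989·19.416=19.395; a1+…+a4=12.952 < 19.395 ≤ a1+…+a5=19.416 → R5 fires; Z=8 E=2 M=1 B=5
Draw 5: a1=5.920, a2=1.845, a3=2.070, a4=0.480, a5=3.232, a0=13.547; τ=−ln(0.1120)/13.547=0.162 → t=0.807; u2·a0=0.7188·13.547=9.738; a1+a2=7.765 < 9.738 ≤ a1+…+a3=9.835 → R3 fires; Z=8 E=2 M=2 B=5
Draw 6: a1=5.920, a2=3.690, a3=4.140, a4=0.960, a5=6.464, a0=21.174; τ=−ln(0.7398)/21.174=0.014 → t=0.822; u2·a0=0.7796·21.174=16.507; a1+…+a4=14.710 < 16.507 ≤ a1+…+a5=21.174 → R5 fires; Z=8 E=2 M=1 B=6
Draw 7: a1=5.920, a2=2.214, a3=2.484, a4=0.576, a5=3.232, a0=14.426; τ=−ln(0.3759)/14.426=0.068 → t=0.890; u2·a0=0.5541·14.426=7.993; a1=5.920 < 7.993 ≤ a1+a2=8.134 → R2 fires; Z=9 E=3 M=0 B=5
Draw 8: a1=9.990, a2=0.000, a3=0.000, a4=0.000, a5=0.000, a0=9.990; τ=−ln(0.0678)/9.990=0.269 → t=1.159; u2·a0=0.3869·9.990=3.865 ≤ a1=9.990 → R1 fires; Z=8 E=2 M=2 B=6
Draw 9: a1=5.920, a2=4.428, a3=4.968, a4=1.152, a5=6.464, a0=22.932; τ=−ln(0.5306)/22.932=0.028 → t=1.187; u2·a0=0.1535·22.932=3.520 ≤ a1=5.920 → R1 fires; Z=7 E=1 M=4 B=7
Draw 10: a1=2.590, a2=10.332, a3=11.592, a4=2.688, a5=11.312, a0=38.514; τ=−ln(0.9690)/38.514=0.001 → t=1.187; u2·a0=0.5460·38.514=21.029; a1+a2=12.922 < 21.029 ≤ a1+…+a3=24.514 → R3 fires; Z=7 E=1 M=5 B=7
Draw 11: a1=2.590, a2=12.915, a3=14.490, a4=3.360, a5=14.140, a0=47.495; τ=−ln(0.1183)/47.495=0.045 → t=1.232; u2·a0=0.3081·47.495=14.633; a1=2.590 < 14.633 ≤ a1+a2=15.505 → R2 fires; Z=8 E=2 M=4 B=6
Draw 12: a1=5.920, a2=8.856, a3=9.936, a4=2.304, a5=12.928, a0=39.944; τ=−ln(0.0900)/39.944=0.060 → t=1.293 > T=1.27: stop.
M first becomes ≥ 4 when it reaches 4 at the event at t=1.187.

Threshold first reached at t = 1.187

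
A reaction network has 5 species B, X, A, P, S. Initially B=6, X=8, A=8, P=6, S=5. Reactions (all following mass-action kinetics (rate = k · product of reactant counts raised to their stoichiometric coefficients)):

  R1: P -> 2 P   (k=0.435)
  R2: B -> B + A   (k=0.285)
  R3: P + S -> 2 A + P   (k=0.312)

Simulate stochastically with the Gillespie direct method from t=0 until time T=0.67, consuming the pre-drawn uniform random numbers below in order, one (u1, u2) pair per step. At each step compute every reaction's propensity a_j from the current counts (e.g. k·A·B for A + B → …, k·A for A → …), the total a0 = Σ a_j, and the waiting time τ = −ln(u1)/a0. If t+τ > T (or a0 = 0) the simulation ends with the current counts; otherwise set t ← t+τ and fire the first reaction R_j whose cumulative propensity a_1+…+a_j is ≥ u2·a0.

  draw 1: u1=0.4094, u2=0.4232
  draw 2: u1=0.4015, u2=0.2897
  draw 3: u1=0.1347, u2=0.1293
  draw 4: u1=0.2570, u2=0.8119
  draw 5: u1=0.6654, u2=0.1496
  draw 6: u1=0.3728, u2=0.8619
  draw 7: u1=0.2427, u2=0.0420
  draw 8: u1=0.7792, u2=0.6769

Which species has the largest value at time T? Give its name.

Dominant species at T: A

t=0.000: B=6 X=8 A=8 P=6 S=5
Draw 1: a1=2.610, a2=1.710, a3=9.360, a0=13.680; τ=−ln(0.4094)/13.680=0.065 → t=0.065; u2·a0=0.4232·13.680=5.789; a1+a2=4.320 < 5.789 ≤ a1+…+a3=13.680 → R3 fires; B=6 X=8 A=10 P=6 S=4
Draw 2: a1=2.610, a2=1.710, a3=7.488, a0=11.808; τ=−ln(0.4015)/11.808=0.077 → t=0.143; u2·a0=0.2897·11.808=3.421; a1=2.610 < 3.421 ≤ a1+a2=4.320 → R2 fires; B=6 X=8 A=11 P=6 S=4
Draw 3: a1=2.610, a2=1.710, a3=7.488, a0=11.808; τ=−ln(0.1347)/11.808=0.170 → t=0.312; u2·a0=0.1293·11.808=1.527 ≤ a1=2.610 → R1 fires; B=6 X=8 A=11 P=7 S=4
Draw 4: a1=3.045, a2=1.710, a3=8.736, a0=13.491; τ=−ln(0.2570)/13.491=0.101 → t=0.413; u2·a0=0.8119·13.491=10.953; a1+a2=4.755 < 10.953 ≤ a1+…+a3=13.491 → R3 fires; B=6 X=8 A=13 P=7 S=3
Draw 5: a1=3.045, a2=1.710, a3=6.552, a0=11.307; τ=−ln(0.6654)/11.307=0.036 → t=0.449; u2·a0=0.1496·11.307=1.692 ≤ a1=3.045 → R1 fires; B=6 X=8 A=13 P=8 S=3
Draw 6: a1=3.480, a2=1.710, a3=7.488, a0=12.678; τ=−ln(0.3728)/12.678=0.078 → t=0.527; u2·a0=0.8619·12.678=10.927; a1+a2=5.190 < 10.927 ≤ a1+…+a3=12.678 → R3 fires; B=6 X=8 A=15 P=8 S=2
Draw 7: a1=3.480, a2=1.710, a3=4.992, a0=10.182; τ=−ln(0.2427)/10.182=0.139 → t=0.666; u2·a0=0.0420·10.182=0.428 ≤ a1=3.480 → R1 fires; B=6 X=8 A=15 P=9 S=2
Draw 8: a1=3.915, a2=1.710, a3=5.616, a0=11.241; τ=−ln(0.7792)/11.241=0.022 → t=0.688 > T=0.67: stop.
At T=0.67: B=6 X=8 A=15 P=9 S=2; the largest is A.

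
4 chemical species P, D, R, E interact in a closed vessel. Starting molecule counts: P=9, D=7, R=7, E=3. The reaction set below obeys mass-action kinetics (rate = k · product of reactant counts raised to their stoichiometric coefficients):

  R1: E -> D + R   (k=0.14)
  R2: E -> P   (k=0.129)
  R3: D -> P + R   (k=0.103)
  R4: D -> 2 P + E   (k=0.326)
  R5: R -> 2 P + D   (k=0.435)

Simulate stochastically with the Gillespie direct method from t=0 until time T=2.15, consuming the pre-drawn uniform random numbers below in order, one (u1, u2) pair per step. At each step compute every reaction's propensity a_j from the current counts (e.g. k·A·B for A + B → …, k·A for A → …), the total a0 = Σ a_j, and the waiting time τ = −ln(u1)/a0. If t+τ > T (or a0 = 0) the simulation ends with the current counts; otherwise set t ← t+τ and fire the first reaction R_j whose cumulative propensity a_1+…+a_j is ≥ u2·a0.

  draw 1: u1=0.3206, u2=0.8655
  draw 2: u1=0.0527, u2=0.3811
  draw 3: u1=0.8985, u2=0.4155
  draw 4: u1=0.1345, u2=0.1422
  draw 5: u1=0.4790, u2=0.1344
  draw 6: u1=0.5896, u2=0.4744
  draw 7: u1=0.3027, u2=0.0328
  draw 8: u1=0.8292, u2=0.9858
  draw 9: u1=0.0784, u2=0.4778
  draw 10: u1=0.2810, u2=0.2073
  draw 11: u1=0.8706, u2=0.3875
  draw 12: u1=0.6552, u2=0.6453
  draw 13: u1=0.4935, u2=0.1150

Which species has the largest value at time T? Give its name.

Dominant species at T: P

t=0.000: P=9 D=7 R=7 E=3
Draw 1: a1=0.420, a2=0.387, a3=0.721, a4=2.282, a5=3.045, a0=6.855; τ=−ln(0.3206)/6.855=0.166 → t=0.166; u2·a0=0.8655·6.855=5.933; a1+…+a4=3.810 < 5.933 ≤ a1+…+a5=6.855 → R5 fires; P=11 D=8 R=6 E=3
Draw 2: a1=0.420, a2=0.387, a3=0.824, a4=2.608, a5=2.610, a0=6.849; τ=−ln(0.0527)/6.849=0.430 → t=0.596; u2·a0=0.3811·6.849=2.610; a1+…+a3=1.631 < 2.610 ≤ a1+…+a4=4.239 → R4 fires; P=13 D=7 R=6 E=4
Draw 3: a1=0.560, a2=0.516, a3=0.721, a4=2.282, a5=2.610, a0=6.689; τ=−ln(0.8985)/6.689=0.016 → t=0.612; u2·a0=0.4155·6.689=2.779; a1+…+a3=1.797 < 2.779 ≤ a1+…+a4=4.079 → R4 fires; P=15 D=6 R=6 E=5
Draw 4: a1=0.700, a2=0.645, a3=0.618, a4=1.956, a5=2.610, a0=6.529; τ=−ln(0.1345)/6.529=0.307 → t=0.919; u2·a0=0.1422·6.529=0.928; a1=0.700 < 0.928 ≤ a1+a2=1.345 → R2 fires; P=16 D=6 R=6 E=4
Draw 5: a1=0.560, a2=0.516, a3=0.618, a4=1.956, a5=2.610, a0=6.260; τ=−ln(0.4790)/6.260=0.118 → t=1.037; u2·a0=0.1344·6.260=0.841; a1=0.560 < 0.841 ≤ a1+a2=1.076 → R2 fires; P=17 D=6 R=6 E=3
Draw 6: a1=0.420, a2=0.387, a3=0.618, a4=1.956, a5=2.610, a0=5.991; τ=−ln(0.5896)/5.991=0.088 → t=1.125; u2·a0=0.4744·5.991=2.842; a1+…+a3=1.425 < 2.842 ≤ a1+…+a4=3.381 → R4 fires; P=19 D=5 R=6 E=4
Draw 7: a1=0.560, a2=0.516, a3=0.515, a4=1.630, a5=2.610, a0=5.831; τ=−ln(0.3027)/5.831=0.205 → t=1.330; u2·a0=0.0328·5.831=0.191 ≤ a1=0.560 → R1 fires; P=19 D=6 R=7 E=3
Draw 8: a1=0.420, a2=0.387, a3=0.618, a4=1.956, a5=3.045, a0=6.426; τ=−ln(0.8292)/6.426=0.029 → t=1.359; u2·a0=0.9858·6.426=6.335; a1+…+a4=3.381 < 6.335 ≤ a1+…+a5=6.426 → R5 fires; P=21 D=7 R=6 E=3
Draw 9: a1=0.420, a2=0.387, a3=0.721, a4=2.282, a5=2.610, a0=6.420; τ=−ln(0.0784)/6.420=0.397 → t=1.755; u2·a0=0.4778·6.420=3.067; a1+…+a3=1.528 < 3.067 ≤ a1+…+a4=3.810 → R4 fires; P=23 D=6 R=6 E=4
Draw 10: a1=0.560, a2=0.516, a3=0.618, a4=1.956, a5=2.610, a0=6.260; τ=−ln(0.2810)/6.260=0.203 → t=1.958; u2·a0=0.2073·6.260=1.298; a1+a2=1.076 < 1.298 ≤ a1+…+a3=1.694 → R3 fires; P=24 D=5 R=7 E=4
Draw 11: a1=0.560, a2=0.516, a3=0.515, a4=1.630, a5=3.045, a0=6.266; τ=−ln(0.8706)/6.266=0.022 → t=1.980; u2·a0=0.3875·6.266=2.428; a1+…+a3=1.591 < 2.428 ≤ a1+…+a4=3.221 → R4 fires; P=26 D=4 R=7 E=5
Draw 12: a1=0.700, a2=0.645, a3=0.412, a4=1.304, a5=3.045, a0=6.106; τ=−ln(0.6552)/6.106=0.069 → t=2.049; u2·a0=0.6453·6.106=3.940; a1+…+a4=3.061 < 3.940 ≤ a1+…+a5=6.106 → R5 fires; P=28 D=5 R=6 E=5
Draw 13: a1=0.700, a2=0.645, a3=0.515, a4=1.630, a5=2.610, a0=6.100; τ=−ln(0.4935)/6.100=0.116 → t=2.165 > T=2.15: stop.
At T=2.15: P=28 D=5 R=6 E=5; the largest is P.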